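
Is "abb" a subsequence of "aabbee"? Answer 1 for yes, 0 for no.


Check if "abb" is a subsequence of "aabbee"
Greedy scan:
  Position 0 ('a'): matches sub[0] = 'a'
  Position 1 ('a'): no match needed
  Position 2 ('b'): matches sub[1] = 'b'
  Position 3 ('b'): matches sub[2] = 'b'
  Position 4 ('e'): no match needed
  Position 5 ('e'): no match needed
All 3 characters matched => is a subsequence

1


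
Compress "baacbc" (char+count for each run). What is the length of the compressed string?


Input: baacbc
Runs:
  'b' x 1 => "b1"
  'a' x 2 => "a2"
  'c' x 1 => "c1"
  'b' x 1 => "b1"
  'c' x 1 => "c1"
Compressed: "b1a2c1b1c1"
Compressed length: 10

10


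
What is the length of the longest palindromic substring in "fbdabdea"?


Input: "fbdabdea"
Checking substrings for palindromes:
  No multi-char palindromic substrings found
Longest palindromic substring: "f" with length 1

1


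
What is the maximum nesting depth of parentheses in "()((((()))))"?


Input: "()((((()))))"
Tracking depth:
  Position 0 '(': depth becomes 1
  Position 1 ')': depth becomes 0
  Position 2 '(': depth becomes 1
  Position 3 '(': depth becomes 2
  Position 4 '(': depth becomes 3
  Position 5 '(': depth becomes 4
  Position 6 '(': depth becomes 5
  Position 7 ')': depth becomes 4
  Position 8 ')': depth becomes 3
  Position 9 ')': depth becomes 2
  Position 10 ')': depth becomes 1
  Position 11 ')': depth becomes 0
Maximum depth reached: 5

5


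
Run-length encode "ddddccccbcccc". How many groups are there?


Input: ddddccccbcccc
Scanning for consecutive runs:
  Group 1: 'd' x 4 (positions 0-3)
  Group 2: 'c' x 4 (positions 4-7)
  Group 3: 'b' x 1 (positions 8-8)
  Group 4: 'c' x 4 (positions 9-12)
Total groups: 4

4


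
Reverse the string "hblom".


Input: hblom
Reading characters right to left:
  Position 4: 'm'
  Position 3: 'o'
  Position 2: 'l'
  Position 1: 'b'
  Position 0: 'h'
Reversed: molbh

molbh


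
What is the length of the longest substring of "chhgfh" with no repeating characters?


Input: "chhgfh"
Sliding window (track last position of each char):
  Position 0 ('c'): window [0,0] length 1 -- new best
  Position 1 ('h'): window [0,1] length 2 -- new best
  Position 2 ('h'): repeat (last at 1), move window start to 2
  Position 2 ('h'): window [2,2] length 1
  Position 3 ('g'): window [2,3] length 2
  Position 4 ('f'): window [2,4] length 3 -- new best
  Position 5 ('h'): repeat (last at 2), move window start to 3
  Position 5 ('h'): window [3,5] length 3
Longest substring with no repeats: "hgf" with length 3

3


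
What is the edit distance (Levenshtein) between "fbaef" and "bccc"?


Computing edit distance: "fbaef" -> "bccc"
DP table:
           b    c    c    c
      0    1    2    3    4
  f   1    1    2    3    4
  b   2    1    2    3    4
  a   3    2    2    3    4
  e   4    3    3    3    4
  f   5    4    4    4    4
Edit distance = dp[5][4] = 4

4


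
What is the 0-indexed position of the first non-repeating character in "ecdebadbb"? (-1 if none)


Input: ecdebadbb
Character frequencies:
  'a': 1
  'b': 3
  'c': 1
  'd': 2
  'e': 2
Scanning left to right for freq == 1:
  Position 0 ('e'): freq=2, skip
  Position 1 ('c'): unique! => answer = 1

1


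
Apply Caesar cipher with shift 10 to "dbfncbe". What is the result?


Caesar cipher: shift "dbfncbe" by 10
  'd' (pos 3) + 10 = pos 13 = 'n'
  'b' (pos 1) + 10 = pos 11 = 'l'
  'f' (pos 5) + 10 = pos 15 = 'p'
  'n' (pos 13) + 10 = pos 23 = 'x'
  'c' (pos 2) + 10 = pos 12 = 'm'
  'b' (pos 1) + 10 = pos 11 = 'l'
  'e' (pos 4) + 10 = pos 14 = 'o'
Result: nlpxmlo

nlpxmlo


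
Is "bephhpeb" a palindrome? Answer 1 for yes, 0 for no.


Input: bephhpeb
Reversed: bephhpeb
  Compare pos 0 ('b') with pos 7 ('b'): match
  Compare pos 1 ('e') with pos 6 ('e'): match
  Compare pos 2 ('p') with pos 5 ('p'): match
  Compare pos 3 ('h') with pos 4 ('h'): match
Result: palindrome

1


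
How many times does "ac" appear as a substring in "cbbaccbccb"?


Searching for "ac" in "cbbaccbccb"
Scanning each position:
  Position 0: "cb" => no
  Position 1: "bb" => no
  Position 2: "ba" => no
  Position 3: "ac" => MATCH
  Position 4: "cc" => no
  Position 5: "cb" => no
  Position 6: "bc" => no
  Position 7: "cc" => no
  Position 8: "cb" => no
Total occurrences: 1

1


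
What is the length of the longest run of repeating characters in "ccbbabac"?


Input: "ccbbabac"
Scanning for longest run:
  Position 1 ('c'): continues run of 'c', length=2
  Position 2 ('b'): new char, reset run to 1
  Position 3 ('b'): continues run of 'b', length=2
  Position 4 ('a'): new char, reset run to 1
  Position 5 ('b'): new char, reset run to 1
  Position 6 ('a'): new char, reset run to 1
  Position 7 ('c'): new char, reset run to 1
Longest run: 'c' with length 2

2


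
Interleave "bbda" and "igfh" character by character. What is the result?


Interleaving "bbda" and "igfh":
  Position 0: 'b' from first, 'i' from second => "bi"
  Position 1: 'b' from first, 'g' from second => "bg"
  Position 2: 'd' from first, 'f' from second => "df"
  Position 3: 'a' from first, 'h' from second => "ah"
Result: bibgdfah

bibgdfah


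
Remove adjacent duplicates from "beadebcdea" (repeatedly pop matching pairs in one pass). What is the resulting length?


Input: beadebcdea
Stack-based adjacent duplicate removal:
  Read 'b': push. Stack: b
  Read 'e': push. Stack: be
  Read 'a': push. Stack: bea
  Read 'd': push. Stack: bead
  Read 'e': push. Stack: beade
  Read 'b': push. Stack: beadeb
  Read 'c': push. Stack: beadebc
  Read 'd': push. Stack: beadebcd
  Read 'e': push. Stack: beadebcde
  Read 'a': push. Stack: beadebcdea
Final stack: "beadebcdea" (length 10)

10


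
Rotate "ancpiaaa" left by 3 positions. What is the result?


Input: "ancpiaaa", rotate left by 3
First 3 characters: "anc"
Remaining characters: "piaaa"
Concatenate remaining + first: "piaaa" + "anc" = "piaaaanc"

piaaaanc


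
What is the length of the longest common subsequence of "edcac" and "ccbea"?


LCS of "edcac" and "ccbea"
DP table:
           c    c    b    e    a
      0    0    0    0    0    0
  e   0    0    0    0    1    1
  d   0    0    0    0    1    1
  c   0    1    1    1    1    1
  a   0    1    1    1    1    2
  c   0    1    2    2    2    2
LCS length = dp[5][5] = 2

2


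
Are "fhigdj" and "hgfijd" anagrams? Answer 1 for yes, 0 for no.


Strings: "fhigdj", "hgfijd"
Sorted first:  dfghij
Sorted second: dfghij
Sorted forms match => anagrams

1


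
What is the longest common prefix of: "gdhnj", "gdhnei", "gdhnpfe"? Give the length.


Words: gdhnj, gdhnei, gdhnpfe
  Position 0: all 'g' => match
  Position 1: all 'd' => match
  Position 2: all 'h' => match
  Position 3: all 'n' => match
  Position 4: ('j', 'e', 'p') => mismatch, stop
LCP = "gdhn" (length 4)

4


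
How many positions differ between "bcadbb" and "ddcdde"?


Comparing "bcadbb" and "ddcdde" position by position:
  Position 0: 'b' vs 'd' => DIFFER
  Position 1: 'c' vs 'd' => DIFFER
  Position 2: 'a' vs 'c' => DIFFER
  Position 3: 'd' vs 'd' => same
  Position 4: 'b' vs 'd' => DIFFER
  Position 5: 'b' vs 'e' => DIFFER
Positions that differ: 5

5


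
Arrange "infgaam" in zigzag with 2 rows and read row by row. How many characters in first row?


Zigzag "infgaam" into 2 rows:
Placing characters:
  'i' => row 0
  'n' => row 1
  'f' => row 0
  'g' => row 1
  'a' => row 0
  'a' => row 1
  'm' => row 0
Rows:
  Row 0: "ifam"
  Row 1: "nga"
First row length: 4

4


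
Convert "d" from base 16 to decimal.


Input: "d" in base 16
Positional expansion:
  Digit 'd' (value 13) x 16^0 = 13
Sum = 13

13


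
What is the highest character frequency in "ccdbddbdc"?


Input: ccdbddbdc
Character counts:
  'b': 2
  'c': 3
  'd': 4
Maximum frequency: 4

4


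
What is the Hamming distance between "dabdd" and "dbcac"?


Comparing "dabdd" and "dbcac" position by position:
  Position 0: 'd' vs 'd' => same
  Position 1: 'a' vs 'b' => differ
  Position 2: 'b' vs 'c' => differ
  Position 3: 'd' vs 'a' => differ
  Position 4: 'd' vs 'c' => differ
Total differences (Hamming distance): 4

4


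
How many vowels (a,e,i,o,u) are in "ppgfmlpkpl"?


Input: ppgfmlpkpl
Checking each character:
  'p' at position 0: consonant
  'p' at position 1: consonant
  'g' at position 2: consonant
  'f' at position 3: consonant
  'm' at position 4: consonant
  'l' at position 5: consonant
  'p' at position 6: consonant
  'k' at position 7: consonant
  'p' at position 8: consonant
  'l' at position 9: consonant
Total vowels: 0

0


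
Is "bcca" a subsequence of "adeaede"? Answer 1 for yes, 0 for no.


Check if "bcca" is a subsequence of "adeaede"
Greedy scan:
  Position 0 ('a'): no match needed
  Position 1 ('d'): no match needed
  Position 2 ('e'): no match needed
  Position 3 ('a'): no match needed
  Position 4 ('e'): no match needed
  Position 5 ('d'): no match needed
  Position 6 ('e'): no match needed
Only matched 0/4 characters => not a subsequence

0


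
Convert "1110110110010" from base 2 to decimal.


Input: "1110110110010" in base 2
Positional expansion:
  Digit '1' (value 1) x 2^12 = 4096
  Digit '1' (value 1) x 2^11 = 2048
  Digit '1' (value 1) x 2^10 = 1024
  Digit '0' (value 0) x 2^9 = 0
  Digit '1' (value 1) x 2^8 = 256
  Digit '1' (value 1) x 2^7 = 128
  Digit '0' (value 0) x 2^6 = 0
  Digit '1' (value 1) x 2^5 = 32
  Digit '1' (value 1) x 2^4 = 16
  Digit '0' (value 0) x 2^3 = 0
  Digit '0' (value 0) x 2^2 = 0
  Digit '1' (value 1) x 2^1 = 2
  Digit '0' (value 0) x 2^0 = 0
Sum = 7602

7602


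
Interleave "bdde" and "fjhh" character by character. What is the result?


Interleaving "bdde" and "fjhh":
  Position 0: 'b' from first, 'f' from second => "bf"
  Position 1: 'd' from first, 'j' from second => "dj"
  Position 2: 'd' from first, 'h' from second => "dh"
  Position 3: 'e' from first, 'h' from second => "eh"
Result: bfdjdheh

bfdjdheh


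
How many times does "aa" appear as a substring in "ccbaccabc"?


Searching for "aa" in "ccbaccabc"
Scanning each position:
  Position 0: "cc" => no
  Position 1: "cb" => no
  Position 2: "ba" => no
  Position 3: "ac" => no
  Position 4: "cc" => no
  Position 5: "ca" => no
  Position 6: "ab" => no
  Position 7: "bc" => no
Total occurrences: 0

0


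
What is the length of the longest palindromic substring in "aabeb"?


Input: "aabeb"
Checking substrings for palindromes:
  [2:5] "beb" (len 3) => palindrome
  [0:2] "aa" (len 2) => palindrome
Longest palindromic substring: "beb" with length 3

3


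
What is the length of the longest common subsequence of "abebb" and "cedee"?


LCS of "abebb" and "cedee"
DP table:
           c    e    d    e    e
      0    0    0    0    0    0
  a   0    0    0    0    0    0
  b   0    0    0    0    0    0
  e   0    0    1    1    1    1
  b   0    0    1    1    1    1
  b   0    0    1    1    1    1
LCS length = dp[5][5] = 1

1


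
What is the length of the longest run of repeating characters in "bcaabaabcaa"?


Input: "bcaabaabcaa"
Scanning for longest run:
  Position 1 ('c'): new char, reset run to 1
  Position 2 ('a'): new char, reset run to 1
  Position 3 ('a'): continues run of 'a', length=2
  Position 4 ('b'): new char, reset run to 1
  Position 5 ('a'): new char, reset run to 1
  Position 6 ('a'): continues run of 'a', length=2
  Position 7 ('b'): new char, reset run to 1
  Position 8 ('c'): new char, reset run to 1
  Position 9 ('a'): new char, reset run to 1
  Position 10 ('a'): continues run of 'a', length=2
Longest run: 'a' with length 2

2


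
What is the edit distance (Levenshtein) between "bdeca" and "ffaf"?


Computing edit distance: "bdeca" -> "ffaf"
DP table:
           f    f    a    f
      0    1    2    3    4
  b   1    1    2    3    4
  d   2    2    2    3    4
  e   3    3    3    3    4
  c   4    4    4    4    4
  a   5    5    5    4    5
Edit distance = dp[5][4] = 5

5


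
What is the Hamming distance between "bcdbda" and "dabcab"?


Comparing "bcdbda" and "dabcab" position by position:
  Position 0: 'b' vs 'd' => differ
  Position 1: 'c' vs 'a' => differ
  Position 2: 'd' vs 'b' => differ
  Position 3: 'b' vs 'c' => differ
  Position 4: 'd' vs 'a' => differ
  Position 5: 'a' vs 'b' => differ
Total differences (Hamming distance): 6

6


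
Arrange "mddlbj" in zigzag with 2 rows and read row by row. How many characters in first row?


Zigzag "mddlbj" into 2 rows:
Placing characters:
  'm' => row 0
  'd' => row 1
  'd' => row 0
  'l' => row 1
  'b' => row 0
  'j' => row 1
Rows:
  Row 0: "mdb"
  Row 1: "dlj"
First row length: 3

3


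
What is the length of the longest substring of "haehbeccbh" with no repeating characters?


Input: "haehbeccbh"
Sliding window (track last position of each char):
  Position 0 ('h'): window [0,0] length 1 -- new best
  Position 1 ('a'): window [0,1] length 2 -- new best
  Position 2 ('e'): window [0,2] length 3 -- new best
  Position 3 ('h'): repeat (last at 0), move window start to 1
  Position 3 ('h'): window [1,3] length 3
  Position 4 ('b'): window [1,4] length 4 -- new best
  Position 5 ('e'): repeat (last at 2), move window start to 3
  Position 5 ('e'): window [3,5] length 3
  Position 6 ('c'): window [3,6] length 4
  Position 7 ('c'): repeat (last at 6), move window start to 7
  Position 7 ('c'): window [7,7] length 1
  Position 8 ('b'): window [7,8] length 2
  Position 9 ('h'): window [7,9] length 3
Longest substring with no repeats: "aehb" with length 4

4


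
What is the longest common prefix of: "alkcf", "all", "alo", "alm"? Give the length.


Words: alkcf, all, alo, alm
  Position 0: all 'a' => match
  Position 1: all 'l' => match
  Position 2: ('k', 'l', 'o', 'm') => mismatch, stop
LCP = "al" (length 2)

2


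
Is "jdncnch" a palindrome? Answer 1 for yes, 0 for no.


Input: jdncnch
Reversed: hcncndj
  Compare pos 0 ('j') with pos 6 ('h'): MISMATCH
  Compare pos 1 ('d') with pos 5 ('c'): MISMATCH
  Compare pos 2 ('n') with pos 4 ('n'): match
Result: not a palindrome

0


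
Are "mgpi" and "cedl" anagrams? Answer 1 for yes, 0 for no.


Strings: "mgpi", "cedl"
Sorted first:  gimp
Sorted second: cdel
Differ at position 0: 'g' vs 'c' => not anagrams

0


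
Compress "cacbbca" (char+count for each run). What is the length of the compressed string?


Input: cacbbca
Runs:
  'c' x 1 => "c1"
  'a' x 1 => "a1"
  'c' x 1 => "c1"
  'b' x 2 => "b2"
  'c' x 1 => "c1"
  'a' x 1 => "a1"
Compressed: "c1a1c1b2c1a1"
Compressed length: 12

12


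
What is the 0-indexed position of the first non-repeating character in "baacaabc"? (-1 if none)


Input: baacaabc
Character frequencies:
  'a': 4
  'b': 2
  'c': 2
Scanning left to right for freq == 1:
  Position 0 ('b'): freq=2, skip
  Position 1 ('a'): freq=4, skip
  Position 2 ('a'): freq=4, skip
  Position 3 ('c'): freq=2, skip
  Position 4 ('a'): freq=4, skip
  Position 5 ('a'): freq=4, skip
  Position 6 ('b'): freq=2, skip
  Position 7 ('c'): freq=2, skip
  No unique character found => answer = -1

-1


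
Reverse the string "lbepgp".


Input: lbepgp
Reading characters right to left:
  Position 5: 'p'
  Position 4: 'g'
  Position 3: 'p'
  Position 2: 'e'
  Position 1: 'b'
  Position 0: 'l'
Reversed: pgpebl

pgpebl


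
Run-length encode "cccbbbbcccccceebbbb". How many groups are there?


Input: cccbbbbcccccceebbbb
Scanning for consecutive runs:
  Group 1: 'c' x 3 (positions 0-2)
  Group 2: 'b' x 4 (positions 3-6)
  Group 3: 'c' x 6 (positions 7-12)
  Group 4: 'e' x 2 (positions 13-14)
  Group 5: 'b' x 4 (positions 15-18)
Total groups: 5

5


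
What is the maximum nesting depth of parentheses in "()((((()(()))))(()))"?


Input: "()((((()(()))))(()))"
Tracking depth:
  Position 0 '(': depth becomes 1
  Position 1 ')': depth becomes 0
  Position 2 '(': depth becomes 1
  Position 3 '(': depth becomes 2
  Position 4 '(': depth becomes 3
  Position 5 '(': depth becomes 4
  Position 6 '(': depth becomes 5
  Position 7 ')': depth becomes 4
  Position 8 '(': depth becomes 5
  Position 9 '(': depth becomes 6
  Position 10 ')': depth becomes 5
  Position 11 ')': depth becomes 4
  Position 12 ')': depth becomes 3
  Position 13 ')': depth becomes 2
  Position 14 ')': depth becomes 1
  Position 15 '(': depth becomes 2
  Position 16 '(': depth becomes 3
  Position 17 ')': depth becomes 2
  Position 18 ')': depth becomes 1
  Position 19 ')': depth becomes 0
Maximum depth reached: 6

6


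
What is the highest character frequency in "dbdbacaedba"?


Input: dbdbacaedba
Character counts:
  'a': 3
  'b': 3
  'c': 1
  'd': 3
  'e': 1
Maximum frequency: 3

3


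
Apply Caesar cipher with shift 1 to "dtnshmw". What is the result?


Caesar cipher: shift "dtnshmw" by 1
  'd' (pos 3) + 1 = pos 4 = 'e'
  't' (pos 19) + 1 = pos 20 = 'u'
  'n' (pos 13) + 1 = pos 14 = 'o'
  's' (pos 18) + 1 = pos 19 = 't'
  'h' (pos 7) + 1 = pos 8 = 'i'
  'm' (pos 12) + 1 = pos 13 = 'n'
  'w' (pos 22) + 1 = pos 23 = 'x'
Result: euotinx

euotinx


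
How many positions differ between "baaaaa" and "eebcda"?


Comparing "baaaaa" and "eebcda" position by position:
  Position 0: 'b' vs 'e' => DIFFER
  Position 1: 'a' vs 'e' => DIFFER
  Position 2: 'a' vs 'b' => DIFFER
  Position 3: 'a' vs 'c' => DIFFER
  Position 4: 'a' vs 'd' => DIFFER
  Position 5: 'a' vs 'a' => same
Positions that differ: 5

5


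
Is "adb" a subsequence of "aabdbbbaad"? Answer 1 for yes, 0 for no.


Check if "adb" is a subsequence of "aabdbbbaad"
Greedy scan:
  Position 0 ('a'): matches sub[0] = 'a'
  Position 1 ('a'): no match needed
  Position 2 ('b'): no match needed
  Position 3 ('d'): matches sub[1] = 'd'
  Position 4 ('b'): matches sub[2] = 'b'
  Position 5 ('b'): no match needed
  Position 6 ('b'): no match needed
  Position 7 ('a'): no match needed
  Position 8 ('a'): no match needed
  Position 9 ('d'): no match needed
All 3 characters matched => is a subsequence

1


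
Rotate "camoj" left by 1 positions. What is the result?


Input: "camoj", rotate left by 1
First 1 characters: "c"
Remaining characters: "amoj"
Concatenate remaining + first: "amoj" + "c" = "amojc"

amojc


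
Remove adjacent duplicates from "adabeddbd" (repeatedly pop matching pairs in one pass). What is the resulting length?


Input: adabeddbd
Stack-based adjacent duplicate removal:
  Read 'a': push. Stack: a
  Read 'd': push. Stack: ad
  Read 'a': push. Stack: ada
  Read 'b': push. Stack: adab
  Read 'e': push. Stack: adabe
  Read 'd': push. Stack: adabed
  Read 'd': matches stack top 'd' => pop. Stack: adabe
  Read 'b': push. Stack: adabeb
  Read 'd': push. Stack: adabebd
Final stack: "adabebd" (length 7)

7


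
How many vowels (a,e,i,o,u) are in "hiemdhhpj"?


Input: hiemdhhpj
Checking each character:
  'h' at position 0: consonant
  'i' at position 1: vowel (running total: 1)
  'e' at position 2: vowel (running total: 2)
  'm' at position 3: consonant
  'd' at position 4: consonant
  'h' at position 5: consonant
  'h' at position 6: consonant
  'p' at position 7: consonant
  'j' at position 8: consonant
Total vowels: 2

2


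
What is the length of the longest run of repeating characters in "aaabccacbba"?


Input: "aaabccacbba"
Scanning for longest run:
  Position 1 ('a'): continues run of 'a', length=2
  Position 2 ('a'): continues run of 'a', length=3
  Position 3 ('b'): new char, reset run to 1
  Position 4 ('c'): new char, reset run to 1
  Position 5 ('c'): continues run of 'c', length=2
  Position 6 ('a'): new char, reset run to 1
  Position 7 ('c'): new char, reset run to 1
  Position 8 ('b'): new char, reset run to 1
  Position 9 ('b'): continues run of 'b', length=2
  Position 10 ('a'): new char, reset run to 1
Longest run: 'a' with length 3

3


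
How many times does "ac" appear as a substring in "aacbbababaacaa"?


Searching for "ac" in "aacbbababaacaa"
Scanning each position:
  Position 0: "aa" => no
  Position 1: "ac" => MATCH
  Position 2: "cb" => no
  Position 3: "bb" => no
  Position 4: "ba" => no
  Position 5: "ab" => no
  Position 6: "ba" => no
  Position 7: "ab" => no
  Position 8: "ba" => no
  Position 9: "aa" => no
  Position 10: "ac" => MATCH
  Position 11: "ca" => no
  Position 12: "aa" => no
Total occurrences: 2

2


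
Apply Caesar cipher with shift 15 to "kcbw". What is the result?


Caesar cipher: shift "kcbw" by 15
  'k' (pos 10) + 15 = pos 25 = 'z'
  'c' (pos 2) + 15 = pos 17 = 'r'
  'b' (pos 1) + 15 = pos 16 = 'q'
  'w' (pos 22) + 15 = pos 11 = 'l'
Result: zrql

zrql


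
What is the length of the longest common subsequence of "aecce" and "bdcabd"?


LCS of "aecce" and "bdcabd"
DP table:
           b    d    c    a    b    d
      0    0    0    0    0    0    0
  a   0    0    0    0    1    1    1
  e   0    0    0    0    1    1    1
  c   0    0    0    1    1    1    1
  c   0    0    0    1    1    1    1
  e   0    0    0    1    1    1    1
LCS length = dp[5][6] = 1

1


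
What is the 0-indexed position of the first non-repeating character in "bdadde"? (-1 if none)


Input: bdadde
Character frequencies:
  'a': 1
  'b': 1
  'd': 3
  'e': 1
Scanning left to right for freq == 1:
  Position 0 ('b'): unique! => answer = 0

0


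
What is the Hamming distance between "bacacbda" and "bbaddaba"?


Comparing "bacacbda" and "bbaddaba" position by position:
  Position 0: 'b' vs 'b' => same
  Position 1: 'a' vs 'b' => differ
  Position 2: 'c' vs 'a' => differ
  Position 3: 'a' vs 'd' => differ
  Position 4: 'c' vs 'd' => differ
  Position 5: 'b' vs 'a' => differ
  Position 6: 'd' vs 'b' => differ
  Position 7: 'a' vs 'a' => same
Total differences (Hamming distance): 6

6


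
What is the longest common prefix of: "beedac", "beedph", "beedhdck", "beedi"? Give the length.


Words: beedac, beedph, beedhdck, beedi
  Position 0: all 'b' => match
  Position 1: all 'e' => match
  Position 2: all 'e' => match
  Position 3: all 'd' => match
  Position 4: ('a', 'p', 'h', 'i') => mismatch, stop
LCP = "beed" (length 4)

4


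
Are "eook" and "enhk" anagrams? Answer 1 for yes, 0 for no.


Strings: "eook", "enhk"
Sorted first:  ekoo
Sorted second: ehkn
Differ at position 1: 'k' vs 'h' => not anagrams

0


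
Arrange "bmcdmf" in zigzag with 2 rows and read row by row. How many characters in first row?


Zigzag "bmcdmf" into 2 rows:
Placing characters:
  'b' => row 0
  'm' => row 1
  'c' => row 0
  'd' => row 1
  'm' => row 0
  'f' => row 1
Rows:
  Row 0: "bcm"
  Row 1: "mdf"
First row length: 3

3


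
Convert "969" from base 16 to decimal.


Input: "969" in base 16
Positional expansion:
  Digit '9' (value 9) x 16^2 = 2304
  Digit '6' (value 6) x 16^1 = 96
  Digit '9' (value 9) x 16^0 = 9
Sum = 2409

2409


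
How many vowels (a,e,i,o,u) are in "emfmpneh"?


Input: emfmpneh
Checking each character:
  'e' at position 0: vowel (running total: 1)
  'm' at position 1: consonant
  'f' at position 2: consonant
  'm' at position 3: consonant
  'p' at position 4: consonant
  'n' at position 5: consonant
  'e' at position 6: vowel (running total: 2)
  'h' at position 7: consonant
Total vowels: 2

2


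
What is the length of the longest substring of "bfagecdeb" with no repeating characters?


Input: "bfagecdeb"
Sliding window (track last position of each char):
  Position 0 ('b'): window [0,0] length 1 -- new best
  Position 1 ('f'): window [0,1] length 2 -- new best
  Position 2 ('a'): window [0,2] length 3 -- new best
  Position 3 ('g'): window [0,3] length 4 -- new best
  Position 4 ('e'): window [0,4] length 5 -- new best
  Position 5 ('c'): window [0,5] length 6 -- new best
  Position 6 ('d'): window [0,6] length 7 -- new best
  Position 7 ('e'): repeat (last at 4), move window start to 5
  Position 7 ('e'): window [5,7] length 3
  Position 8 ('b'): window [5,8] length 4
Longest substring with no repeats: "bfagecd" with length 7

7


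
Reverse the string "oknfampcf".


Input: oknfampcf
Reading characters right to left:
  Position 8: 'f'
  Position 7: 'c'
  Position 6: 'p'
  Position 5: 'm'
  Position 4: 'a'
  Position 3: 'f'
  Position 2: 'n'
  Position 1: 'k'
  Position 0: 'o'
Reversed: fcpmafnko

fcpmafnko


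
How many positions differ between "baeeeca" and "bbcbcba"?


Comparing "baeeeca" and "bbcbcba" position by position:
  Position 0: 'b' vs 'b' => same
  Position 1: 'a' vs 'b' => DIFFER
  Position 2: 'e' vs 'c' => DIFFER
  Position 3: 'e' vs 'b' => DIFFER
  Position 4: 'e' vs 'c' => DIFFER
  Position 5: 'c' vs 'b' => DIFFER
  Position 6: 'a' vs 'a' => same
Positions that differ: 5

5


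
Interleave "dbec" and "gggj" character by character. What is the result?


Interleaving "dbec" and "gggj":
  Position 0: 'd' from first, 'g' from second => "dg"
  Position 1: 'b' from first, 'g' from second => "bg"
  Position 2: 'e' from first, 'g' from second => "eg"
  Position 3: 'c' from first, 'j' from second => "cj"
Result: dgbgegcj

dgbgegcj


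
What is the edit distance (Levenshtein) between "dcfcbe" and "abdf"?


Computing edit distance: "dcfcbe" -> "abdf"
DP table:
           a    b    d    f
      0    1    2    3    4
  d   1    1    2    2    3
  c   2    2    2    3    3
  f   3    3    3    3    3
  c   4    4    4    4    4
  b   5    5    4    5    5
  e   6    6    5    5    6
Edit distance = dp[6][4] = 6

6


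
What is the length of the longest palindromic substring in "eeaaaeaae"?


Input: "eeaaaeaae"
Checking substrings for palindromes:
  [1:6] "eaaae" (len 5) => palindrome
  [3:8] "aaeaa" (len 5) => palindrome
  [5:9] "eaae" (len 4) => palindrome
  [2:5] "aaa" (len 3) => palindrome
  [4:7] "aea" (len 3) => palindrome
  [0:2] "ee" (len 2) => palindrome
Longest palindromic substring: "eaaae" with length 5

5


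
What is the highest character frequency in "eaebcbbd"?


Input: eaebcbbd
Character counts:
  'a': 1
  'b': 3
  'c': 1
  'd': 1
  'e': 2
Maximum frequency: 3

3


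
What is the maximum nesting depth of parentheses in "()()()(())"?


Input: "()()()(())"
Tracking depth:
  Position 0 '(': depth becomes 1
  Position 1 ')': depth becomes 0
  Position 2 '(': depth becomes 1
  Position 3 ')': depth becomes 0
  Position 4 '(': depth becomes 1
  Position 5 ')': depth becomes 0
  Position 6 '(': depth becomes 1
  Position 7 '(': depth becomes 2
  Position 8 ')': depth becomes 1
  Position 9 ')': depth becomes 0
Maximum depth reached: 2

2


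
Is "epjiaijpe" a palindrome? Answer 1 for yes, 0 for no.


Input: epjiaijpe
Reversed: epjiaijpe
  Compare pos 0 ('e') with pos 8 ('e'): match
  Compare pos 1 ('p') with pos 7 ('p'): match
  Compare pos 2 ('j') with pos 6 ('j'): match
  Compare pos 3 ('i') with pos 5 ('i'): match
Result: palindrome

1


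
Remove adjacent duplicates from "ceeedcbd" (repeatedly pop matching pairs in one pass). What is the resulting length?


Input: ceeedcbd
Stack-based adjacent duplicate removal:
  Read 'c': push. Stack: c
  Read 'e': push. Stack: ce
  Read 'e': matches stack top 'e' => pop. Stack: c
  Read 'e': push. Stack: ce
  Read 'd': push. Stack: ced
  Read 'c': push. Stack: cedc
  Read 'b': push. Stack: cedcb
  Read 'd': push. Stack: cedcbd
Final stack: "cedcbd" (length 6)

6


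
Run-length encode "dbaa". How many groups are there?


Input: dbaa
Scanning for consecutive runs:
  Group 1: 'd' x 1 (positions 0-0)
  Group 2: 'b' x 1 (positions 1-1)
  Group 3: 'a' x 2 (positions 2-3)
Total groups: 3

3


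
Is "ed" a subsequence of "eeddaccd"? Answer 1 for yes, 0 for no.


Check if "ed" is a subsequence of "eeddaccd"
Greedy scan:
  Position 0 ('e'): matches sub[0] = 'e'
  Position 1 ('e'): no match needed
  Position 2 ('d'): matches sub[1] = 'd'
  Position 3 ('d'): no match needed
  Position 4 ('a'): no match needed
  Position 5 ('c'): no match needed
  Position 6 ('c'): no match needed
  Position 7 ('d'): no match needed
All 2 characters matched => is a subsequence

1


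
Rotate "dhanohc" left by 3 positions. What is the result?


Input: "dhanohc", rotate left by 3
First 3 characters: "dha"
Remaining characters: "nohc"
Concatenate remaining + first: "nohc" + "dha" = "nohcdha"

nohcdha


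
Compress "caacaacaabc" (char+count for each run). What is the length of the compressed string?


Input: caacaacaabc
Runs:
  'c' x 1 => "c1"
  'a' x 2 => "a2"
  'c' x 1 => "c1"
  'a' x 2 => "a2"
  'c' x 1 => "c1"
  'a' x 2 => "a2"
  'b' x 1 => "b1"
  'c' x 1 => "c1"
Compressed: "c1a2c1a2c1a2b1c1"
Compressed length: 16

16


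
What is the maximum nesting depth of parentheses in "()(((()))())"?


Input: "()(((()))())"
Tracking depth:
  Position 0 '(': depth becomes 1
  Position 1 ')': depth becomes 0
  Position 2 '(': depth becomes 1
  Position 3 '(': depth becomes 2
  Position 4 '(': depth becomes 3
  Position 5 '(': depth becomes 4
  Position 6 ')': depth becomes 3
  Position 7 ')': depth becomes 2
  Position 8 ')': depth becomes 1
  Position 9 '(': depth becomes 2
  Position 10 ')': depth becomes 1
  Position 11 ')': depth becomes 0
Maximum depth reached: 4

4


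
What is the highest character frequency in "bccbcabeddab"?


Input: bccbcabeddab
Character counts:
  'a': 2
  'b': 4
  'c': 3
  'd': 2
  'e': 1
Maximum frequency: 4

4


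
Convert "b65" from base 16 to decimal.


Input: "b65" in base 16
Positional expansion:
  Digit 'b' (value 11) x 16^2 = 2816
  Digit '6' (value 6) x 16^1 = 96
  Digit '5' (value 5) x 16^0 = 5
Sum = 2917

2917


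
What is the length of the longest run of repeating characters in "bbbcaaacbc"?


Input: "bbbcaaacbc"
Scanning for longest run:
  Position 1 ('b'): continues run of 'b', length=2
  Position 2 ('b'): continues run of 'b', length=3
  Position 3 ('c'): new char, reset run to 1
  Position 4 ('a'): new char, reset run to 1
  Position 5 ('a'): continues run of 'a', length=2
  Position 6 ('a'): continues run of 'a', length=3
  Position 7 ('c'): new char, reset run to 1
  Position 8 ('b'): new char, reset run to 1
  Position 9 ('c'): new char, reset run to 1
Longest run: 'b' with length 3

3


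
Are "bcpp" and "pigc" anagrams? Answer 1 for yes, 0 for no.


Strings: "bcpp", "pigc"
Sorted first:  bcpp
Sorted second: cgip
Differ at position 0: 'b' vs 'c' => not anagrams

0


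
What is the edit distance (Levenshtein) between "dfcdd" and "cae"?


Computing edit distance: "dfcdd" -> "cae"
DP table:
           c    a    e
      0    1    2    3
  d   1    1    2    3
  f   2    2    2    3
  c   3    2    3    3
  d   4    3    3    4
  d   5    4    4    4
Edit distance = dp[5][3] = 4

4


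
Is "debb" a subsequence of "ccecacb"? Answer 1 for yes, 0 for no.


Check if "debb" is a subsequence of "ccecacb"
Greedy scan:
  Position 0 ('c'): no match needed
  Position 1 ('c'): no match needed
  Position 2 ('e'): no match needed
  Position 3 ('c'): no match needed
  Position 4 ('a'): no match needed
  Position 5 ('c'): no match needed
  Position 6 ('b'): no match needed
Only matched 0/4 characters => not a subsequence

0


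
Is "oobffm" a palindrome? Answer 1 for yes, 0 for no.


Input: oobffm
Reversed: mffboo
  Compare pos 0 ('o') with pos 5 ('m'): MISMATCH
  Compare pos 1 ('o') with pos 4 ('f'): MISMATCH
  Compare pos 2 ('b') with pos 3 ('f'): MISMATCH
Result: not a palindrome

0


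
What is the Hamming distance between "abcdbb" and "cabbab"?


Comparing "abcdbb" and "cabbab" position by position:
  Position 0: 'a' vs 'c' => differ
  Position 1: 'b' vs 'a' => differ
  Position 2: 'c' vs 'b' => differ
  Position 3: 'd' vs 'b' => differ
  Position 4: 'b' vs 'a' => differ
  Position 5: 'b' vs 'b' => same
Total differences (Hamming distance): 5

5


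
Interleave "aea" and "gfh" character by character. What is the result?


Interleaving "aea" and "gfh":
  Position 0: 'a' from first, 'g' from second => "ag"
  Position 1: 'e' from first, 'f' from second => "ef"
  Position 2: 'a' from first, 'h' from second => "ah"
Result: agefah

agefah


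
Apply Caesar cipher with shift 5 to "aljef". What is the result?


Caesar cipher: shift "aljef" by 5
  'a' (pos 0) + 5 = pos 5 = 'f'
  'l' (pos 11) + 5 = pos 16 = 'q'
  'j' (pos 9) + 5 = pos 14 = 'o'
  'e' (pos 4) + 5 = pos 9 = 'j'
  'f' (pos 5) + 5 = pos 10 = 'k'
Result: fqojk

fqojk


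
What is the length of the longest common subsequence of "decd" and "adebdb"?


LCS of "decd" and "adebdb"
DP table:
           a    d    e    b    d    b
      0    0    0    0    0    0    0
  d   0    0    1    1    1    1    1
  e   0    0    1    2    2    2    2
  c   0    0    1    2    2    2    2
  d   0    0    1    2    2    3    3
LCS length = dp[4][6] = 3

3


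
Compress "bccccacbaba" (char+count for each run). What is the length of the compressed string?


Input: bccccacbaba
Runs:
  'b' x 1 => "b1"
  'c' x 4 => "c4"
  'a' x 1 => "a1"
  'c' x 1 => "c1"
  'b' x 1 => "b1"
  'a' x 1 => "a1"
  'b' x 1 => "b1"
  'a' x 1 => "a1"
Compressed: "b1c4a1c1b1a1b1a1"
Compressed length: 16

16


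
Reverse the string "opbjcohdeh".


Input: opbjcohdeh
Reading characters right to left:
  Position 9: 'h'
  Position 8: 'e'
  Position 7: 'd'
  Position 6: 'h'
  Position 5: 'o'
  Position 4: 'c'
  Position 3: 'j'
  Position 2: 'b'
  Position 1: 'p'
  Position 0: 'o'
Reversed: hedhocjbpo

hedhocjbpo


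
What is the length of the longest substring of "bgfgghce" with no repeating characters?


Input: "bgfgghce"
Sliding window (track last position of each char):
  Position 0 ('b'): window [0,0] length 1 -- new best
  Position 1 ('g'): window [0,1] length 2 -- new best
  Position 2 ('f'): window [0,2] length 3 -- new best
  Position 3 ('g'): repeat (last at 1), move window start to 2
  Position 3 ('g'): window [2,3] length 2
  Position 4 ('g'): repeat (last at 3), move window start to 4
  Position 4 ('g'): window [4,4] length 1
  Position 5 ('h'): window [4,5] length 2
  Position 6 ('c'): window [4,6] length 3
  Position 7 ('e'): window [4,7] length 4 -- new best
Longest substring with no repeats: "ghce" with length 4

4


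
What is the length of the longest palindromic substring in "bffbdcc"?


Input: "bffbdcc"
Checking substrings for palindromes:
  [0:4] "bffb" (len 4) => palindrome
  [1:3] "ff" (len 2) => palindrome
  [5:7] "cc" (len 2) => palindrome
Longest palindromic substring: "bffb" with length 4

4


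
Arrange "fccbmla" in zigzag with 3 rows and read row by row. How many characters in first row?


Zigzag "fccbmla" into 3 rows:
Placing characters:
  'f' => row 0
  'c' => row 1
  'c' => row 2
  'b' => row 1
  'm' => row 0
  'l' => row 1
  'a' => row 2
Rows:
  Row 0: "fm"
  Row 1: "cbl"
  Row 2: "ca"
First row length: 2

2


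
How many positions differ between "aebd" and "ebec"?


Comparing "aebd" and "ebec" position by position:
  Position 0: 'a' vs 'e' => DIFFER
  Position 1: 'e' vs 'b' => DIFFER
  Position 2: 'b' vs 'e' => DIFFER
  Position 3: 'd' vs 'c' => DIFFER
Positions that differ: 4

4


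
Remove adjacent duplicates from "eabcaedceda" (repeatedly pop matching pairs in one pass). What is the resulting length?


Input: eabcaedceda
Stack-based adjacent duplicate removal:
  Read 'e': push. Stack: e
  Read 'a': push. Stack: ea
  Read 'b': push. Stack: eab
  Read 'c': push. Stack: eabc
  Read 'a': push. Stack: eabca
  Read 'e': push. Stack: eabcae
  Read 'd': push. Stack: eabcaed
  Read 'c': push. Stack: eabcaedc
  Read 'e': push. Stack: eabcaedce
  Read 'd': push. Stack: eabcaedced
  Read 'a': push. Stack: eabcaedceda
Final stack: "eabcaedceda" (length 11)

11


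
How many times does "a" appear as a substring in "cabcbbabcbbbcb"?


Searching for "a" in "cabcbbabcbbbcb"
Scanning each position:
  Position 0: "c" => no
  Position 1: "a" => MATCH
  Position 2: "b" => no
  Position 3: "c" => no
  Position 4: "b" => no
  Position 5: "b" => no
  Position 6: "a" => MATCH
  Position 7: "b" => no
  Position 8: "c" => no
  Position 9: "b" => no
  Position 10: "b" => no
  Position 11: "b" => no
  Position 12: "c" => no
  Position 13: "b" => no
Total occurrences: 2

2


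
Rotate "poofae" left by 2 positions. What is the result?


Input: "poofae", rotate left by 2
First 2 characters: "po"
Remaining characters: "ofae"
Concatenate remaining + first: "ofae" + "po" = "ofaepo"

ofaepo


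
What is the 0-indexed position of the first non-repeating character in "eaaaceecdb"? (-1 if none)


Input: eaaaceecdb
Character frequencies:
  'a': 3
  'b': 1
  'c': 2
  'd': 1
  'e': 3
Scanning left to right for freq == 1:
  Position 0 ('e'): freq=3, skip
  Position 1 ('a'): freq=3, skip
  Position 2 ('a'): freq=3, skip
  Position 3 ('a'): freq=3, skip
  Position 4 ('c'): freq=2, skip
  Position 5 ('e'): freq=3, skip
  Position 6 ('e'): freq=3, skip
  Position 7 ('c'): freq=2, skip
  Position 8 ('d'): unique! => answer = 8

8


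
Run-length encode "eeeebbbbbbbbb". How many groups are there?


Input: eeeebbbbbbbbb
Scanning for consecutive runs:
  Group 1: 'e' x 4 (positions 0-3)
  Group 2: 'b' x 9 (positions 4-12)
Total groups: 2

2


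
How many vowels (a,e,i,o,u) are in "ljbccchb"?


Input: ljbccchb
Checking each character:
  'l' at position 0: consonant
  'j' at position 1: consonant
  'b' at position 2: consonant
  'c' at position 3: consonant
  'c' at position 4: consonant
  'c' at position 5: consonant
  'h' at position 6: consonant
  'b' at position 7: consonant
Total vowels: 0

0


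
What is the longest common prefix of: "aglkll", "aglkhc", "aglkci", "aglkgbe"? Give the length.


Words: aglkll, aglkhc, aglkci, aglkgbe
  Position 0: all 'a' => match
  Position 1: all 'g' => match
  Position 2: all 'l' => match
  Position 3: all 'k' => match
  Position 4: ('l', 'h', 'c', 'g') => mismatch, stop
LCP = "aglk" (length 4)

4


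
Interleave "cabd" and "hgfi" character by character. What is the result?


Interleaving "cabd" and "hgfi":
  Position 0: 'c' from first, 'h' from second => "ch"
  Position 1: 'a' from first, 'g' from second => "ag"
  Position 2: 'b' from first, 'f' from second => "bf"
  Position 3: 'd' from first, 'i' from second => "di"
Result: chagbfdi

chagbfdi


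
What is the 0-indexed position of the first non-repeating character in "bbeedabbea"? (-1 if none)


Input: bbeedabbea
Character frequencies:
  'a': 2
  'b': 4
  'd': 1
  'e': 3
Scanning left to right for freq == 1:
  Position 0 ('b'): freq=4, skip
  Position 1 ('b'): freq=4, skip
  Position 2 ('e'): freq=3, skip
  Position 3 ('e'): freq=3, skip
  Position 4 ('d'): unique! => answer = 4

4


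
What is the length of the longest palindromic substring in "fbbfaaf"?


Input: "fbbfaaf"
Checking substrings for palindromes:
  [0:4] "fbbf" (len 4) => palindrome
  [3:7] "faaf" (len 4) => palindrome
  [1:3] "bb" (len 2) => palindrome
  [4:6] "aa" (len 2) => palindrome
Longest palindromic substring: "fbbf" with length 4

4


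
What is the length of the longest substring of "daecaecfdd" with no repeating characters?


Input: "daecaecfdd"
Sliding window (track last position of each char):
  Position 0 ('d'): window [0,0] length 1 -- new best
  Position 1 ('a'): window [0,1] length 2 -- new best
  Position 2 ('e'): window [0,2] length 3 -- new best
  Position 3 ('c'): window [0,3] length 4 -- new best
  Position 4 ('a'): repeat (last at 1), move window start to 2
  Position 4 ('a'): window [2,4] length 3
  Position 5 ('e'): repeat (last at 2), move window start to 3
  Position 5 ('e'): window [3,5] length 3
  Position 6 ('c'): repeat (last at 3), move window start to 4
  Position 6 ('c'): window [4,6] length 3
  Position 7 ('f'): window [4,7] length 4
  Position 8 ('d'): window [4,8] length 5 -- new best
  Position 9 ('d'): repeat (last at 8), move window start to 9
  Position 9 ('d'): window [9,9] length 1
Longest substring with no repeats: "aecfd" with length 5

5


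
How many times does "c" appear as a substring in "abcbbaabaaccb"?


Searching for "c" in "abcbbaabaaccb"
Scanning each position:
  Position 0: "a" => no
  Position 1: "b" => no
  Position 2: "c" => MATCH
  Position 3: "b" => no
  Position 4: "b" => no
  Position 5: "a" => no
  Position 6: "a" => no
  Position 7: "b" => no
  Position 8: "a" => no
  Position 9: "a" => no
  Position 10: "c" => MATCH
  Position 11: "c" => MATCH
  Position 12: "b" => no
Total occurrences: 3

3
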